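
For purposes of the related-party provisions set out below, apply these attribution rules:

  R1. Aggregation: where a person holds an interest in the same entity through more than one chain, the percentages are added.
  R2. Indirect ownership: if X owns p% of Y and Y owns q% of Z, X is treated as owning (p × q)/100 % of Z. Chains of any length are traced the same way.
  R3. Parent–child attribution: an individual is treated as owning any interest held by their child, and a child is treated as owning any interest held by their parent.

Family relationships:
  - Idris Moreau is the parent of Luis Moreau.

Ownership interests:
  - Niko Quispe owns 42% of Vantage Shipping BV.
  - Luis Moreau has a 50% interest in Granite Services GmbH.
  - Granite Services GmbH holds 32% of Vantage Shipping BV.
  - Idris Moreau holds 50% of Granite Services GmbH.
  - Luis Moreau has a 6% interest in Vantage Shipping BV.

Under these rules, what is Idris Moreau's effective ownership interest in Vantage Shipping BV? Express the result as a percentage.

38%

By parent–child attribution (R3), Idris Moreau is treated as also owning Luis Moreau's interest in Granite Services GmbH, giving 50% + 50% = 100%.
By parent–child attribution (R3), Idris Moreau is treated as owning Luis Moreau's 6% interest in Vantage Shipping BV.
Chain via Granite Services GmbH (R2): 100% × 32% = 32% of Vantage Shipping BV.
Direct interest in Vantage Shipping BV: 6%.
Aggregating (R1): 32% + 6% = 38%.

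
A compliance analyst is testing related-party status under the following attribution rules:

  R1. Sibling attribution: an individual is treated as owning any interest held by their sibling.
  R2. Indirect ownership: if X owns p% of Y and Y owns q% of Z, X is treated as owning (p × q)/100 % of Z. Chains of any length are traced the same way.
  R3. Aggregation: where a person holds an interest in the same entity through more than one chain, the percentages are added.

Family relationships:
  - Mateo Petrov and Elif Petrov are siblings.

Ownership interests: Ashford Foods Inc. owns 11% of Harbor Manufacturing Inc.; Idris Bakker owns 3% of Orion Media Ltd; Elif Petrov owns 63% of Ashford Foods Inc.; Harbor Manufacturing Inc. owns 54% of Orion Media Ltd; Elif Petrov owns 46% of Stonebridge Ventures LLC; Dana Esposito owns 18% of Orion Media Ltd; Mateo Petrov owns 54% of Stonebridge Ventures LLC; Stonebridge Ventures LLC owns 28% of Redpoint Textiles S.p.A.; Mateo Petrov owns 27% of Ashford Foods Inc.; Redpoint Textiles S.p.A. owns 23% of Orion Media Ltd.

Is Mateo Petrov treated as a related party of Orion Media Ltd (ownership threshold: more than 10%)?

By sibling attribution (R1), Mateo Petrov is treated as also owning Elif Petrov's interest in Ashford Foods Inc, giving 27% + 63% = 90%.
By sibling attribution (R1), Mateo Petrov is treated as also owning Elif Petrov's interest in Stonebridge Ventures LLC, giving 54% + 46% = 100%.
Chain via Ashford Foods Inc. → Harbor Manufacturing Inc. (R2): 90% × 11% × 54% = 5.346% of Orion Media Ltd.
Chain via Stonebridge Ventures LLC → Redpoint Textiles S.p.A. (R2): 100% × 28% × 23% = 6.44% of Orion Media Ltd.
Aggregating (R3): 5.346% + 6.44% = 11.786%.
11.786% exceeds the 10% threshold, so Mateo is a related party to Orion Media Ltd.

Yes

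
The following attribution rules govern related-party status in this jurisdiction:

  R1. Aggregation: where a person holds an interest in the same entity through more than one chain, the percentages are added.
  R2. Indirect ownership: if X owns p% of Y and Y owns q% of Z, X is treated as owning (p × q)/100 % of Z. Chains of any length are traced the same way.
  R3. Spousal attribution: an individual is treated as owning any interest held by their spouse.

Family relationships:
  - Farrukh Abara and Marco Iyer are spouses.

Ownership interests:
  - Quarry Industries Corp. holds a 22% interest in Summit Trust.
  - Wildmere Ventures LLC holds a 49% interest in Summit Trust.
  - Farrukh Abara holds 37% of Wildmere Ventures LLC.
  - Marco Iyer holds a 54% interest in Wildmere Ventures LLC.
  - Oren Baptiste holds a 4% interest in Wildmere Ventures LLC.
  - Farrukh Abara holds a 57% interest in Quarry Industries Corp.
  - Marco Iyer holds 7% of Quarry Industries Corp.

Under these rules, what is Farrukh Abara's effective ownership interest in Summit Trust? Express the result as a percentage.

58.67%

By spousal attribution (R3), Farrukh Abara is treated as also owning Marco Iyer's interest in Quarry Industries Corp, giving 57% + 7% = 64%.
By spousal attribution (R3), Farrukh Abara is treated as also owning Marco Iyer's interest in Wildmere Ventures LLC, giving 37% + 54% = 91%.
Chain via Quarry Industries Corp. (R2): 64% × 22% = 14.08% of Summit Trust.
Chain via Wildmere Ventures LLC (R2): 91% × 49% = 44.59% of Summit Trust.
Aggregating (R1): 14.08% + 44.59% = 58.67%.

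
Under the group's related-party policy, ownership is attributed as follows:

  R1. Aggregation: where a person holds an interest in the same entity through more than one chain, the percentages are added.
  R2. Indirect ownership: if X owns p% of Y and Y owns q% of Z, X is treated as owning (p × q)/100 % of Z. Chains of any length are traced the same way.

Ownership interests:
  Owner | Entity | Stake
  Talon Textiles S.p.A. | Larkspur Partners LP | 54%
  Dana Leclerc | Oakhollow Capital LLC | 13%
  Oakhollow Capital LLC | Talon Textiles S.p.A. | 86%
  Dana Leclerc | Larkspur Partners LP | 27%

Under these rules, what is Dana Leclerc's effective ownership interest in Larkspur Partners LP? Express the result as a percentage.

33.0372%

Chain via Oakhollow Capital LLC → Talon Textiles S.p.A. (R2): 13% × 86% × 54% = 6.0372% of Larkspur Partners LP.
Direct interest in Larkspur Partners LP: 27%.
Aggregating (R1): 6.0372% + 27% = 33.0372%.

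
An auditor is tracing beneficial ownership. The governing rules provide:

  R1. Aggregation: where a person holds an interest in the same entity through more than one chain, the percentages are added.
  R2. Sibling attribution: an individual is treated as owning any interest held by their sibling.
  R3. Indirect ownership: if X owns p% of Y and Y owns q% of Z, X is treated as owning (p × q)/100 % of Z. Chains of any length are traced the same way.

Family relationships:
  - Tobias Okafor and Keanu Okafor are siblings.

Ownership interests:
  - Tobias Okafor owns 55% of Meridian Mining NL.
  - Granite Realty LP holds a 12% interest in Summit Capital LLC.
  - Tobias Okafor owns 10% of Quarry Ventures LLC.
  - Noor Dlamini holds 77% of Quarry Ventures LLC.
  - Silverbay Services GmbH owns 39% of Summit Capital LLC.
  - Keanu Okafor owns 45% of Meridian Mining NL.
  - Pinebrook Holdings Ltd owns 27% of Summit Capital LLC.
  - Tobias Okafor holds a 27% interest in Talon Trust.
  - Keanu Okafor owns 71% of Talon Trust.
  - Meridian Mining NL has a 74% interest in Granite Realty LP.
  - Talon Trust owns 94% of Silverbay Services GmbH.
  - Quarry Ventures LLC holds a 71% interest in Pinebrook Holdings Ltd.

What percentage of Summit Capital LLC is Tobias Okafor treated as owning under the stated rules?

46.7238%

By sibling attribution (R2), Tobias Okafor is treated as also owning Keanu Okafor's interest in Talon Trust, giving 27% + 71% = 98%.
By sibling attribution (R2), Tobias Okafor is treated as also owning Keanu Okafor's interest in Meridian Mining NL, giving 55% + 45% = 100%.
Chain via Quarry Ventures LLC → Pinebrook Holdings Ltd (R3): 10% × 71% × 27% = 1.917% of Summit Capital LLC.
Chain via Talon Trust → Silverbay Services GmbH (R3): 98% × 94% × 39% = 35.9268% of Summit Capital LLC.
Chain via Meridian Mining NL → Granite Realty LP (R3): 100% × 74% × 12% = 8.88% of Summit Capital LLC.
Aggregating (R1): 1.917% + 35.9268% + 8.88% = 46.7238%.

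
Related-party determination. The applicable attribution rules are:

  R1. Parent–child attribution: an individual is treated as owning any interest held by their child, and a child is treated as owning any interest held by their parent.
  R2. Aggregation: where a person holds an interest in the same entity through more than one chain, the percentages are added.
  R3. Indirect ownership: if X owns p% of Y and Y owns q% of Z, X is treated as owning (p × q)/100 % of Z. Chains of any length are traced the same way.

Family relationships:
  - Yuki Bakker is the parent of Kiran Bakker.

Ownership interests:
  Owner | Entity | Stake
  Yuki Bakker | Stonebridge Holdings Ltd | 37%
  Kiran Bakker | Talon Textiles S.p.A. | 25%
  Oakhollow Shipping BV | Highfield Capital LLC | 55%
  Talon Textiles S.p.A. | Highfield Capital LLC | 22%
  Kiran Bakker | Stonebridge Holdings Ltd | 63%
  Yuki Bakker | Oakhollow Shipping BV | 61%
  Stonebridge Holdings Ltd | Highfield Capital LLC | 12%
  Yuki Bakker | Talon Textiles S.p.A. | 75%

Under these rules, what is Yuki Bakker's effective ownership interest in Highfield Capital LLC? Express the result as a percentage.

By parent–child attribution (R1), Yuki Bakker is treated as also owning Kiran Bakker's interest in Stonebridge Holdings Ltd, giving 37% + 63% = 100%.
By parent–child attribution (R1), Yuki Bakker is treated as also owning Kiran Bakker's interest in Talon Textiles S.p.A, giving 75% + 25% = 100%.
Chain via Oakhollow Shipping BV (R3): 61% × 55% = 33.55% of Highfield Capital LLC.
Chain via Stonebridge Holdings Ltd (R3): 100% × 12% = 12% of Highfield Capital LLC.
Chain via Talon Textiles S.p.A. (R3): 100% × 22% = 22% of Highfield Capital LLC.
Aggregating (R2): 33.55% + 12% + 22% = 67.55%.

67.55%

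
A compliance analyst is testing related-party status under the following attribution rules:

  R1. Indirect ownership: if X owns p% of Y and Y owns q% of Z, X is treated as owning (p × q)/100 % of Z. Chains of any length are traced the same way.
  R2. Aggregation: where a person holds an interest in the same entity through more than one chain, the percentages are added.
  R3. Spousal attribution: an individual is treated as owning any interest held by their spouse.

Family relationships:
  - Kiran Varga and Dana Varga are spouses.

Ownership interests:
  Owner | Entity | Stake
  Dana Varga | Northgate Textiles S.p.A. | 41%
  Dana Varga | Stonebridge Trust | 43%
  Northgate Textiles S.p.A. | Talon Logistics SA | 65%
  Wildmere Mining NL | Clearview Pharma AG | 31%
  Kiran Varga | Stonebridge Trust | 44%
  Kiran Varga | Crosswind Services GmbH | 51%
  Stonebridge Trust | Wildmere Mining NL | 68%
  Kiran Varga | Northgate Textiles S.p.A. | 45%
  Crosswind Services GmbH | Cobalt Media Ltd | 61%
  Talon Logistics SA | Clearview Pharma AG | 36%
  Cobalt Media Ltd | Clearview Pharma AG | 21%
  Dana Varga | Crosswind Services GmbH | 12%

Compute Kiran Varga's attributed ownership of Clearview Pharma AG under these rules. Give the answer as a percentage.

46.5339%

By spousal attribution (R3), Kiran Varga is treated as also owning Dana Varga's interest in Northgate Textiles S.p.A, giving 45% + 41% = 86%.
By spousal attribution (R3), Kiran Varga is treated as also owning Dana Varga's interest in Crosswind Services GmbH, giving 51% + 12% = 63%.
By spousal attribution (R3), Kiran Varga is treated as also owning Dana Varga's interest in Stonebridge Trust, giving 44% + 43% = 87%.
Chain via Northgate Textiles S.p.A. → Talon Logistics SA (R1): 86% × 65% × 36% = 20.124% of Clearview Pharma AG.
Chain via Crosswind Services GmbH → Cobalt Media Ltd (R1): 63% × 61% × 21% = 8.0703% of Clearview Pharma AG.
Chain via Stonebridge Trust → Wildmere Mining NL (R1): 87% × 68% × 31% = 18.3396% of Clearview Pharma AG.
Aggregating (R2): 20.124% + 8.0703% + 18.3396% = 46.5339%.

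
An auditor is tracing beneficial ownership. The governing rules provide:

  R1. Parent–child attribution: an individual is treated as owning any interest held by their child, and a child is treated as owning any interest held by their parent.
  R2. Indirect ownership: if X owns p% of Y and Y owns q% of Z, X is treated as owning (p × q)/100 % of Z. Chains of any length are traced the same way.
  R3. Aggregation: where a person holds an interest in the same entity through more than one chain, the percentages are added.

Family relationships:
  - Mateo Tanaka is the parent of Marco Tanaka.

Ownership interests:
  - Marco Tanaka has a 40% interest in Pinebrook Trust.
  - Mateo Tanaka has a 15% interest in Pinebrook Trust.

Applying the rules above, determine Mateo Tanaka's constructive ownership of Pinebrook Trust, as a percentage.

55%

By parent–child attribution (R1), Mateo Tanaka is treated as also owning Marco Tanaka's interest in Pinebrook Trust, giving 15% + 40% = 55%.
Direct interest in Pinebrook Trust: 55%.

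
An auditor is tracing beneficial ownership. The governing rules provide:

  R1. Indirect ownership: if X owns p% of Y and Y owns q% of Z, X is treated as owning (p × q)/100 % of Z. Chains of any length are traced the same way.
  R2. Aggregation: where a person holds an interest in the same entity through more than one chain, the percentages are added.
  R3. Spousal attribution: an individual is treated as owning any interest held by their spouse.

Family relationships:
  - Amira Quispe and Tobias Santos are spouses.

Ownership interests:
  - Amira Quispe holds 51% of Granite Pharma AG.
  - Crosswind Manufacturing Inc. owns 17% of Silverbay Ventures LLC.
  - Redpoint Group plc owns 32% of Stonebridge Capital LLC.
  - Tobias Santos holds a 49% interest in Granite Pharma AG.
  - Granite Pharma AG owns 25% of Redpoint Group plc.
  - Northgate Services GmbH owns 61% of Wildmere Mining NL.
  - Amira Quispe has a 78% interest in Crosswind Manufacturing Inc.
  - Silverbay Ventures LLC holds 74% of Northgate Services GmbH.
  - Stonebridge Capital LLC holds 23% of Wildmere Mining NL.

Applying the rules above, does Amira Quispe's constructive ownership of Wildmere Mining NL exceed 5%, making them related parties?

Yes

By spousal attribution (R3), Amira Quispe is treated as also owning Tobias Santos's interest in Granite Pharma AG, giving 51% + 49% = 100%.
Chain via Crosswind Manufacturing Inc. → Silverbay Ventures LLC → Northgate Services GmbH (R1): 78% × 17% × 74% × 61% = 5.985564% of Wildmere Mining NL.
Chain via Granite Pharma AG → Redpoint Group plc → Stonebridge Capital LLC (R1): 100% × 25% × 32% × 23% = 1.84% of Wildmere Mining NL.
Aggregating (R2): 5.985564% + 1.84% = 7.825564%.
7.825564% exceeds the 5% threshold, so Amira is a related party to Wildmere Mining NL.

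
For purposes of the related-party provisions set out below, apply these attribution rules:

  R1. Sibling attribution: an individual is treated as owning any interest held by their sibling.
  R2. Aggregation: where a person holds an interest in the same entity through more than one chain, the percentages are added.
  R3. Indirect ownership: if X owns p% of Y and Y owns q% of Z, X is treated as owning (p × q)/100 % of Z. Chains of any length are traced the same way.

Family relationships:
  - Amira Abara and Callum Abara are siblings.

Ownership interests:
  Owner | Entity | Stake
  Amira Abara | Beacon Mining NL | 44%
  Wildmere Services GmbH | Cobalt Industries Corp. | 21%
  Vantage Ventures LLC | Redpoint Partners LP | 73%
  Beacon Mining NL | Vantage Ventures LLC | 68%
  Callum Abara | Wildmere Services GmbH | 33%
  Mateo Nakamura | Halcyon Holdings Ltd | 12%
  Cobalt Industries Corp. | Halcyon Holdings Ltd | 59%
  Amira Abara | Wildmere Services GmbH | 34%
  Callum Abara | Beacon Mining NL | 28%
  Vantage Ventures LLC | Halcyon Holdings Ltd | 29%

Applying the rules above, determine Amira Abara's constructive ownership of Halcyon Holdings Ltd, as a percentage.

22.4997%

By sibling attribution (R1), Amira Abara is treated as also owning Callum Abara's interest in Wildmere Services GmbH, giving 34% + 33% = 67%.
By sibling attribution (R1), Amira Abara is treated as also owning Callum Abara's interest in Beacon Mining NL, giving 44% + 28% = 72%.
Chain via Wildmere Services GmbH → Cobalt Industries Corp. (R3): 67% × 21% × 59% = 8.3013% of Halcyon Holdings Ltd.
Chain via Beacon Mining NL → Vantage Ventures LLC (R3): 72% × 68% × 29% = 14.1984% of Halcyon Holdings Ltd.
Aggregating (R2): 8.3013% + 14.1984% = 22.4997%.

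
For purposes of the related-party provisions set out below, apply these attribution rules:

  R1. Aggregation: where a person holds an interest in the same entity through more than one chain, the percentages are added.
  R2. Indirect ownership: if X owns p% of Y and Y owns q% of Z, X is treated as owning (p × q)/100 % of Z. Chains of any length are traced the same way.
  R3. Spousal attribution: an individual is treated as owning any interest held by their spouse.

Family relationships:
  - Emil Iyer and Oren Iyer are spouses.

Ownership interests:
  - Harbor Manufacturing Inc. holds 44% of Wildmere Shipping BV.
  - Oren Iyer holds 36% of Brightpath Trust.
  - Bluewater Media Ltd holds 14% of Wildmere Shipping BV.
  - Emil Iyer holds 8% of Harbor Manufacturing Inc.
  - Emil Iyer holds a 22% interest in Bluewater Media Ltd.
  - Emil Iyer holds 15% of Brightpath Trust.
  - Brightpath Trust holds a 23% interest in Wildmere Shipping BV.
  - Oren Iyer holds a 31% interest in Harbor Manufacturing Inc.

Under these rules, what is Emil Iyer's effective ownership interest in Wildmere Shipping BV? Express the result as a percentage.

By spousal attribution (R3), Emil Iyer is treated as also owning Oren Iyer's interest in Harbor Manufacturing Inc, giving 8% + 31% = 39%.
By spousal attribution (R3), Emil Iyer is treated as also owning Oren Iyer's interest in Brightpath Trust, giving 15% + 36% = 51%.
Chain via Bluewater Media Ltd (R2): 22% × 14% = 3.08% of Wildmere Shipping BV.
Chain via Harbor Manufacturing Inc. (R2): 39% × 44% = 17.16% of Wildmere Shipping BV.
Chain via Brightpath Trust (R2): 51% × 23% = 11.73% of Wildmere Shipping BV.
Aggregating (R1): 3.08% + 17.16% + 11.73% = 31.97%.

31.97%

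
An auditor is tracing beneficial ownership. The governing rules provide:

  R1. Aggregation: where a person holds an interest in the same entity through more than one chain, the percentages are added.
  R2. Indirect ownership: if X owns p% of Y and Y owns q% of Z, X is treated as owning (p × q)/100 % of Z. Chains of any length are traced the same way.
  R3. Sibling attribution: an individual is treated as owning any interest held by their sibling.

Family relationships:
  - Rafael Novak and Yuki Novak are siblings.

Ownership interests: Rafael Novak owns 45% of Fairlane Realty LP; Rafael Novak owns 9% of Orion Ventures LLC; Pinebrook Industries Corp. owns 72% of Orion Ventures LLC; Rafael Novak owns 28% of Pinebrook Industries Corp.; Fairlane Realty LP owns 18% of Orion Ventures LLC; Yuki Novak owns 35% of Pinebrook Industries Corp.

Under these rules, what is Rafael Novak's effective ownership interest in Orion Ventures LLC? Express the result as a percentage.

62.46%

By sibling attribution (R3), Rafael Novak is treated as also owning Yuki Novak's interest in Pinebrook Industries Corp, giving 28% + 35% = 63%.
Chain via Pinebrook Industries Corp. (R2): 63% × 72% = 45.36% of Orion Ventures LLC.
Chain via Fairlane Realty LP (R2): 45% × 18% = 8.1% of Orion Ventures LLC.
Direct interest in Orion Ventures LLC: 9%.
Aggregating (R1): 45.36% + 8.1% + 9% = 62.46%.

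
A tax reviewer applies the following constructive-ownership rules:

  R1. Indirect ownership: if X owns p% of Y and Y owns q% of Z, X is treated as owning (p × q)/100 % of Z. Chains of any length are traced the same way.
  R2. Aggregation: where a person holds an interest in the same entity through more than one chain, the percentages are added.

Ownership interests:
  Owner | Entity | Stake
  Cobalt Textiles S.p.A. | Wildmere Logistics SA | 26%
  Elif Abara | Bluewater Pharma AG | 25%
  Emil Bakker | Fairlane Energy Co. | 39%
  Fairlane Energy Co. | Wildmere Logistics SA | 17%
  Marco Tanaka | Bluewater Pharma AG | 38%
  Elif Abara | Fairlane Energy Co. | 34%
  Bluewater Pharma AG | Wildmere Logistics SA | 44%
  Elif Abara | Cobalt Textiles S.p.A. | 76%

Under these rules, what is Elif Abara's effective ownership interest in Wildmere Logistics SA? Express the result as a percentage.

Chain via Cobalt Textiles S.p.A. (R1): 76% × 26% = 19.76% of Wildmere Logistics SA.
Chain via Fairlane Energy Co. (R1): 34% × 17% = 5.78% of Wildmere Logistics SA.
Chain via Bluewater Pharma AG (R1): 25% × 44% = 11% of Wildmere Logistics SA.
Aggregating (R2): 19.76% + 5.78% + 11% = 36.54%.

36.54%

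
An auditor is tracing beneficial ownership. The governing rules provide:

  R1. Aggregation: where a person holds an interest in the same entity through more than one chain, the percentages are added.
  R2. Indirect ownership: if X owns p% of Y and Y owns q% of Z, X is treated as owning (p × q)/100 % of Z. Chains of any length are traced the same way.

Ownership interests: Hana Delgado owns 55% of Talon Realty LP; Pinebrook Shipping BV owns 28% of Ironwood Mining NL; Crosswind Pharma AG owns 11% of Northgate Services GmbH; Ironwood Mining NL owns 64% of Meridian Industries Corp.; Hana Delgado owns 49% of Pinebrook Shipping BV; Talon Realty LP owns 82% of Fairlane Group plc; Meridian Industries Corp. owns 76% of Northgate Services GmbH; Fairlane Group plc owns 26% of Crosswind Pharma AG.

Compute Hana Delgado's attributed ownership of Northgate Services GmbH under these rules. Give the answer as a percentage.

7.963268%

Chain via Talon Realty LP → Fairlane Group plc → Crosswind Pharma AG (R2): 55% × 82% × 26% × 11% = 1.28986% of Northgate Services GmbH.
Chain via Pinebrook Shipping BV → Ironwood Mining NL → Meridian Industries Corp. (R2): 49% × 28% × 64% × 76% = 6.673408% of Northgate Services GmbH.
Aggregating (R1): 1.28986% + 6.673408% = 7.963268%.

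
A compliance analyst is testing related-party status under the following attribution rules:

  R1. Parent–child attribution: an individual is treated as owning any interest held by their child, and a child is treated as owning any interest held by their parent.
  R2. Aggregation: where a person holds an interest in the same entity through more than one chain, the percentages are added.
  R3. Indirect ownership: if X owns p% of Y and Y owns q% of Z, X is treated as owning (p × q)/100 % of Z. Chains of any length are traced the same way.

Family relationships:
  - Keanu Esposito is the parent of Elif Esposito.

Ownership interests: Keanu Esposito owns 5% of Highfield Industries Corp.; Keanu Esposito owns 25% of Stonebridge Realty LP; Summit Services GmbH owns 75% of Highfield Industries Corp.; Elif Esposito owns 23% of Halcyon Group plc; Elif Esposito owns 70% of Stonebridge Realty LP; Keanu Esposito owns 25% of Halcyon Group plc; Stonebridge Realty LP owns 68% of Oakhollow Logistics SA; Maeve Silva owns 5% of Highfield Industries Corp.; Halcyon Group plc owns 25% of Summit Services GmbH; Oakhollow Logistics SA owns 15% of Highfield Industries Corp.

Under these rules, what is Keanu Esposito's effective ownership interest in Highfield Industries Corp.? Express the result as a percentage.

23.69%

By parent–child attribution (R1), Keanu Esposito is treated as also owning Elif Esposito's interest in Halcyon Group plc, giving 25% + 23% = 48%.
By parent–child attribution (R1), Keanu Esposito is treated as also owning Elif Esposito's interest in Stonebridge Realty LP, giving 25% + 70% = 95%.
Chain via Halcyon Group plc → Summit Services GmbH (R3): 48% × 25% × 75% = 9% of Highfield Industries Corp.
Chain via Stonebridge Realty LP → Oakhollow Logistics SA (R3): 95% × 68% × 15% = 9.69% of Highfield Industries Corp.
Direct interest in Highfield Industries Corp: 5%.
Aggregating (R2): 9% + 9.69% + 5% = 23.69%.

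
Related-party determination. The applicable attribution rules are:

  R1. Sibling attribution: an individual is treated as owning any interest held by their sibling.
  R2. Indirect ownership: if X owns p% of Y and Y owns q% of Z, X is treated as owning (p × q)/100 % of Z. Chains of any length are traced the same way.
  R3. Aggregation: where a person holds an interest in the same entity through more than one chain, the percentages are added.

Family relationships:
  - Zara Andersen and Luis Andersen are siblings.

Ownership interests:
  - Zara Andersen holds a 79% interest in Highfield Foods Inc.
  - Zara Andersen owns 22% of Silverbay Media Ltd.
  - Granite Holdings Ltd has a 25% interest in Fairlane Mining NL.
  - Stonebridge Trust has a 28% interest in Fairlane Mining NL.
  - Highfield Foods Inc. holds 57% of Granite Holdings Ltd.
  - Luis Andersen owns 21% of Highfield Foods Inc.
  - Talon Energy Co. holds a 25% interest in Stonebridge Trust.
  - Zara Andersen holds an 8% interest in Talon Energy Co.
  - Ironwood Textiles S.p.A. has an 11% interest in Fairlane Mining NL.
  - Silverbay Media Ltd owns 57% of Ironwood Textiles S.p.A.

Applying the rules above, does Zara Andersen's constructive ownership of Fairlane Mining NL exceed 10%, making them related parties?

Yes

By sibling attribution (R1), Zara Andersen is treated as also owning Luis Andersen's interest in Highfield Foods Inc, giving 79% + 21% = 100%.
Chain via Talon Energy Co. → Stonebridge Trust (R2): 8% × 25% × 28% = 0.56% of Fairlane Mining NL.
Chain via Silverbay Media Ltd → Ironwood Textiles S.p.A. (R2): 22% × 57% × 11% = 1.3794% of Fairlane Mining NL.
Chain via Highfield Foods Inc. → Granite Holdings Ltd (R2): 100% × 57% × 25% = 14.25% of Fairlane Mining NL.
Aggregating (R3): 0.56% + 1.3794% + 14.25% = 16.1894%.
16.1894% exceeds the 10% threshold, so Zara is a related party to Fairlane Mining NL.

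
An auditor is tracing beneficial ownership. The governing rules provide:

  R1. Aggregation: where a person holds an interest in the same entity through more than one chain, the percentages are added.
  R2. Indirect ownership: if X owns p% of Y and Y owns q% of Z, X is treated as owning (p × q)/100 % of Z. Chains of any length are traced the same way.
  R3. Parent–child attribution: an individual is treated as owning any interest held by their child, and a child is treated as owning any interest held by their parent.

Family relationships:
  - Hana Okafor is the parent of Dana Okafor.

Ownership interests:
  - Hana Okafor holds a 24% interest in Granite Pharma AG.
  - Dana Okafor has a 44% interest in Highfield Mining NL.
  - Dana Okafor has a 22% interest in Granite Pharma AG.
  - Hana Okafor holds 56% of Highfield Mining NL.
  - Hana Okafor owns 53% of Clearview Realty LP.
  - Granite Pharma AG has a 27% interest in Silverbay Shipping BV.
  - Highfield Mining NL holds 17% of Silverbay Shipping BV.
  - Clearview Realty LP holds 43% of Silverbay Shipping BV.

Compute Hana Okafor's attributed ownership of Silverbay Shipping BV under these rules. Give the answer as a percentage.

By parent–child attribution (R3), Hana Okafor is treated as also owning Dana Okafor's interest in Highfield Mining NL, giving 56% + 44% = 100%.
By parent–child attribution (R3), Hana Okafor is treated as also owning Dana Okafor's interest in Granite Pharma AG, giving 24% + 22% = 46%.
Chain via Clearview Realty LP (R2): 53% × 43% = 22.79% of Silverbay Shipping BV.
Chain via Highfield Mining NL (R2): 100% × 17% = 17% of Silverbay Shipping BV.
Chain via Granite Pharma AG (R2): 46% × 27% = 12.42% of Silverbay Shipping BV.
Aggregating (R1): 22.79% + 17% + 12.42% = 52.21%.

52.21%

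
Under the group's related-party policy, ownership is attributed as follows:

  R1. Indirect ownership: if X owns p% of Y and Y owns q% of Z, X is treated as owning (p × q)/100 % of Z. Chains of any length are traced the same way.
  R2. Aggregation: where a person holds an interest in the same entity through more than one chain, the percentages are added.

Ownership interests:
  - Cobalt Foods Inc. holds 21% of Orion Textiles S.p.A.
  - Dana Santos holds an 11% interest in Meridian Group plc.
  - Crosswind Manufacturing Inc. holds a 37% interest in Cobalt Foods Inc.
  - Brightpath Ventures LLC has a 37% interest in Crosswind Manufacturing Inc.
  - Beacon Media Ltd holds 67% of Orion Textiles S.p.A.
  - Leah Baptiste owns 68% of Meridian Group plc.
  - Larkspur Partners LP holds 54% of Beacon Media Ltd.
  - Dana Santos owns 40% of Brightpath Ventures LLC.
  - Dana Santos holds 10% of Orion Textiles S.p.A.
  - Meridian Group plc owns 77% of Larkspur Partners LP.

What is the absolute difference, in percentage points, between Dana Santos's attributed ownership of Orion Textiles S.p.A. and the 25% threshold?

10.785594

Chain via Meridian Group plc → Larkspur Partners LP → Beacon Media Ltd (R1): 11% × 77% × 54% × 67% = 3.064446% of Orion Textiles S.p.A.
Chain via Brightpath Ventures LLC → Crosswind Manufacturing Inc. → Cobalt Foods Inc. (R1): 40% × 37% × 37% × 21% = 1.14996% of Orion Textiles S.p.A.
Direct interest in Orion Textiles S.p.A: 10%.
Aggregating (R2): 3.064446% + 1.14996% + 10% = 14.214406%.
14.214406% falls short of the 25% threshold by 10.785594 percentage points.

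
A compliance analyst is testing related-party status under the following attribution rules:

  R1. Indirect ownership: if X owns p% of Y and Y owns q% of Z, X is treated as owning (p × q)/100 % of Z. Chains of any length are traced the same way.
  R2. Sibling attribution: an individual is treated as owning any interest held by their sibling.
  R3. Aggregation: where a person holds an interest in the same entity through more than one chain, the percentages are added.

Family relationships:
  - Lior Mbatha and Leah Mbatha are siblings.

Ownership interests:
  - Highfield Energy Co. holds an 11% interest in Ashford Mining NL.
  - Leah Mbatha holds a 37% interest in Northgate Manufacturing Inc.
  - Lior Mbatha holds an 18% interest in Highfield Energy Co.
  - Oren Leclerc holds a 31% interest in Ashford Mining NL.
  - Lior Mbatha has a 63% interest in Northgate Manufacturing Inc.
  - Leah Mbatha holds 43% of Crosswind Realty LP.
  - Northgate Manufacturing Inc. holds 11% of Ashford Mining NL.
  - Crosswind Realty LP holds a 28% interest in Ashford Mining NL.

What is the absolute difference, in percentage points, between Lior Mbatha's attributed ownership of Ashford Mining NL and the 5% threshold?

20.02

By sibling attribution (R2), Lior Mbatha is treated as also owning Leah Mbatha's interest in Northgate Manufacturing Inc, giving 63% + 37% = 100%.
By sibling attribution (R2), Lior Mbatha is treated as owning Leah Mbatha's 43% interest in Crosswind Realty LP.
Chain via Highfield Energy Co. (R1): 18% × 11% = 1.98% of Ashford Mining NL.
Chain via Northgate Manufacturing Inc. (R1): 100% × 11% = 11% of Ashford Mining NL.
Chain via Crosswind Realty LP (R1): 43% × 28% = 12.04% of Ashford Mining NL.
Aggregating (R3): 1.98% + 11% + 12.04% = 25.02%.
25.02% exceeds the 5% threshold by 20.02 percentage points.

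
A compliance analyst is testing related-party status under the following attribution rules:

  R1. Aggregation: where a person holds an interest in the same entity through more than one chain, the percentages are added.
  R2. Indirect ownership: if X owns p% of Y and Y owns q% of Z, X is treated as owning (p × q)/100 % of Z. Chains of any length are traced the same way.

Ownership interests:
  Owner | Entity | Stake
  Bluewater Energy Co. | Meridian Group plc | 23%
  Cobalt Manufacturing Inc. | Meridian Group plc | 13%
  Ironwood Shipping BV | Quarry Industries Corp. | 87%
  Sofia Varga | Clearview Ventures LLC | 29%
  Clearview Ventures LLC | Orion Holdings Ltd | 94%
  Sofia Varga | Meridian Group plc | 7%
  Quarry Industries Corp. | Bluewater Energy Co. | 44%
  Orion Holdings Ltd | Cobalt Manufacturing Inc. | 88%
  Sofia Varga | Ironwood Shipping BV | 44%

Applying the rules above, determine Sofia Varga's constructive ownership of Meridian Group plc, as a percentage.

13.99248%

Chain via Ironwood Shipping BV → Quarry Industries Corp. → Bluewater Energy Co. (R2): 44% × 87% × 44% × 23% = 3.873936% of Meridian Group plc.
Chain via Clearview Ventures LLC → Orion Holdings Ltd → Cobalt Manufacturing Inc. (R2): 29% × 94% × 88% × 13% = 3.118544% of Meridian Group plc.
Direct interest in Meridian Group plc: 7%.
Aggregating (R1): 3.873936% + 3.118544% + 7% = 13.99248%.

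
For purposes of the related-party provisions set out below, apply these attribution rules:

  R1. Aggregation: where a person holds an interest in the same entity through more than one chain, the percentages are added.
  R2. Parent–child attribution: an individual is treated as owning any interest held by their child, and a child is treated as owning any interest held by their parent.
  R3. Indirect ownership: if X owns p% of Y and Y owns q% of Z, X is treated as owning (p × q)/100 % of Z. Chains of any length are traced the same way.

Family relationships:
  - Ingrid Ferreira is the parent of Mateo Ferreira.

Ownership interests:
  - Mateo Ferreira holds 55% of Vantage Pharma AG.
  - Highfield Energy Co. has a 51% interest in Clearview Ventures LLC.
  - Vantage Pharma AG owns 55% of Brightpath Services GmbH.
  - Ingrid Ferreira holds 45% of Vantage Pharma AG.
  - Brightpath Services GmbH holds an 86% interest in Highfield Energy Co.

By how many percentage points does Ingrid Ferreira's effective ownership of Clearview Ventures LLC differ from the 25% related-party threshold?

0.877

By parent–child attribution (R2), Ingrid Ferreira is treated as also owning Mateo Ferreira's interest in Vantage Pharma AG, giving 45% + 55% = 100%.
Chain via Vantage Pharma AG → Brightpath Services GmbH → Highfield Energy Co. (R3): 100% × 55% × 86% × 51% = 24.123% of Clearview Ventures LLC.
24.123% falls short of the 25% threshold by 0.877 percentage points.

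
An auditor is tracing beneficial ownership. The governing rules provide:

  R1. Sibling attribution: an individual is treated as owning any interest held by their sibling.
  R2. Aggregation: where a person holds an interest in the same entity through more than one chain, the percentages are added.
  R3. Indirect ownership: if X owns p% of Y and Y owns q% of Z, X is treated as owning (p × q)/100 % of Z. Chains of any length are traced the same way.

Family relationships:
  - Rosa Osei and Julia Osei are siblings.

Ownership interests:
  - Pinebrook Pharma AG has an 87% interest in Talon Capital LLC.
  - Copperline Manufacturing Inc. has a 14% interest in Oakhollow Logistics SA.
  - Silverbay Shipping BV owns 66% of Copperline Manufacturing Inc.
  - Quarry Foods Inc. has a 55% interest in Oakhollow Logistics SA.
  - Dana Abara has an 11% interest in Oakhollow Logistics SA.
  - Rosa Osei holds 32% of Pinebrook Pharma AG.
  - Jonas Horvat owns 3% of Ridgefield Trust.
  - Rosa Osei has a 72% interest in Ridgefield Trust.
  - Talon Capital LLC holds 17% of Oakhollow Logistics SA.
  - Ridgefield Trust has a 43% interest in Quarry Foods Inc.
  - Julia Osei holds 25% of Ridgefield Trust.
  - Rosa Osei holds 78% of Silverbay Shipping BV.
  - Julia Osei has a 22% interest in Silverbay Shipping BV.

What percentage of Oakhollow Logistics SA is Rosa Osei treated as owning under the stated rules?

36.9133%

By sibling attribution (R1), Rosa Osei is treated as also owning Julia Osei's interest in Silverbay Shipping BV, giving 78% + 22% = 100%.
By sibling attribution (R1), Rosa Osei is treated as also owning Julia Osei's interest in Ridgefield Trust, giving 72% + 25% = 97%.
Chain via Silverbay Shipping BV → Copperline Manufacturing Inc. (R3): 100% × 66% × 14% = 9.24% of Oakhollow Logistics SA.
Chain via Ridgefield Trust → Quarry Foods Inc. (R3): 97% × 43% × 55% = 22.9405% of Oakhollow Logistics SA.
Chain via Pinebrook Pharma AG → Talon Capital LLC (R3): 32% × 87% × 17% = 4.7328% of Oakhollow Logistics SA.
Aggregating (R2): 9.24% + 22.9405% + 4.7328% = 36.9133%.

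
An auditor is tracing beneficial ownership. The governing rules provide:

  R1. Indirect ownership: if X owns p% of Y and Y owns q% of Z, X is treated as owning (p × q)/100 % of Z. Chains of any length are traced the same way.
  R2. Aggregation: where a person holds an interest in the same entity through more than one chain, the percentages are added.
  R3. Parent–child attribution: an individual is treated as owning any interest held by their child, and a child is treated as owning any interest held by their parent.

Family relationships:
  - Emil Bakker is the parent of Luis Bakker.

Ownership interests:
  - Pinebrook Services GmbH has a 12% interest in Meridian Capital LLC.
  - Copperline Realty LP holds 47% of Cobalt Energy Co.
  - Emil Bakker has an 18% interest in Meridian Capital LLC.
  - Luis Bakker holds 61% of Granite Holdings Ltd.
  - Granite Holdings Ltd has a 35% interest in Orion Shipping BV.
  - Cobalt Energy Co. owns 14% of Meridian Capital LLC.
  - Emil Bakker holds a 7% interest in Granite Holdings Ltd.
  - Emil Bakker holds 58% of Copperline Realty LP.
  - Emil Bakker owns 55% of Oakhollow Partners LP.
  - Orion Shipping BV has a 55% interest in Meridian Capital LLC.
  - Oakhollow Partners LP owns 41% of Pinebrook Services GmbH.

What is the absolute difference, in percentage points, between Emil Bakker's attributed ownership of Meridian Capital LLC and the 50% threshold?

By parent–child attribution (R3), Emil Bakker is treated as also owning Luis Bakker's interest in Granite Holdings Ltd, giving 7% + 61% = 68%.
Chain via Granite Holdings Ltd → Orion Shipping BV (R1): 68% × 35% × 55% = 13.09% of Meridian Capital LLC.
Chain via Copperline Realty LP → Cobalt Energy Co. (R1): 58% × 47% × 14% = 3.8164% of Meridian Capital LLC.
Chain via Oakhollow Partners LP → Pinebrook Services GmbH (R1): 55% × 41% × 12% = 2.706% of Meridian Capital LLC.
Direct interest in Meridian Capital LLC: 18%.
Aggregating (R2): 13.09% + 3.8164% + 2.706% + 18% = 37.6124%.
37.6124% falls short of the 50% threshold by 12.3876 percentage points.

12.3876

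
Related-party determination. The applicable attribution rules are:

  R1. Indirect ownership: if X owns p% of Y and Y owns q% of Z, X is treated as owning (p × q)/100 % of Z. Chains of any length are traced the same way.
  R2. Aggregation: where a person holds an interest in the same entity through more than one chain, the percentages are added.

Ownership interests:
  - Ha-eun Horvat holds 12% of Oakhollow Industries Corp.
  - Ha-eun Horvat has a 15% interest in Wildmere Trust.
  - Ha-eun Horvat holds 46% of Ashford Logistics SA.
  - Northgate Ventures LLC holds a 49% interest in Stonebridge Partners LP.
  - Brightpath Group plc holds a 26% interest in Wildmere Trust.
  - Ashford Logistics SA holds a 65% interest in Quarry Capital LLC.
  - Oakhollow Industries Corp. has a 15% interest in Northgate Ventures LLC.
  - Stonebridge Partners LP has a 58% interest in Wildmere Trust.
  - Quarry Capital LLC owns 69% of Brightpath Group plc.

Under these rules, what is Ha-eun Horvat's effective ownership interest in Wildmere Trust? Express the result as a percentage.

20.87562%

Chain via Ashford Logistics SA → Quarry Capital LLC → Brightpath Group plc (R1): 46% × 65% × 69% × 26% = 5.36406% of Wildmere Trust.
Chain via Oakhollow Industries Corp. → Northgate Ventures LLC → Stonebridge Partners LP (R1): 12% × 15% × 49% × 58% = 0.51156% of Wildmere Trust.
Direct interest in Wildmere Trust: 15%.
Aggregating (R2): 5.36406% + 0.51156% + 15% = 20.87562%.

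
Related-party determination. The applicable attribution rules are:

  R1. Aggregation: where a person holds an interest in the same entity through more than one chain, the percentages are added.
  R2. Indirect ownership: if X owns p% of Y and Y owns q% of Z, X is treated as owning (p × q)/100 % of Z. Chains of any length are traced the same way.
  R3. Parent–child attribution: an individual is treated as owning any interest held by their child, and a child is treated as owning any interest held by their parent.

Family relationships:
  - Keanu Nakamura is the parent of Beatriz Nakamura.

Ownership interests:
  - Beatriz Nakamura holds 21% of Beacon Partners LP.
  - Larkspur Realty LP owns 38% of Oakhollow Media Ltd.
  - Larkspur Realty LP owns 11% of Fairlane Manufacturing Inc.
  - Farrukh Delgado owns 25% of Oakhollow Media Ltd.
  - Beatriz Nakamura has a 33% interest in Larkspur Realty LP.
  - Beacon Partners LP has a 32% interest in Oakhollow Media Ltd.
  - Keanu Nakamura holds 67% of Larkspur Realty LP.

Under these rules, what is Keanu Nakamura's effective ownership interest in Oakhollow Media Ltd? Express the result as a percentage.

By parent–child attribution (R3), Keanu Nakamura is treated as also owning Beatriz Nakamura's interest in Larkspur Realty LP, giving 67% + 33% = 100%.
By parent–child attribution (R3), Keanu Nakamura is treated as owning Beatriz Nakamura's 21% interest in Beacon Partners LP.
Chain via Larkspur Realty LP (R2): 100% × 38% = 38% of Oakhollow Media Ltd.
Chain via Beacon Partners LP (R2): 21% × 32% = 6.72% of Oakhollow Media Ltd.
Aggregating (R1): 38% + 6.72% = 44.72%.

44.72%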